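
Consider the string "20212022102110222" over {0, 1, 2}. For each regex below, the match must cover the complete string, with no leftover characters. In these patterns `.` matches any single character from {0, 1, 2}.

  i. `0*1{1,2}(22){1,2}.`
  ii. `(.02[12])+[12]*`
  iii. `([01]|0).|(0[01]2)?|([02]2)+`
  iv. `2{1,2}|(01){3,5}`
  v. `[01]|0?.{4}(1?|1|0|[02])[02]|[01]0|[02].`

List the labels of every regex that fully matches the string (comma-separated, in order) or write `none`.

ii

i → no match
ii → match
iii → no match
iv → no match
v → no match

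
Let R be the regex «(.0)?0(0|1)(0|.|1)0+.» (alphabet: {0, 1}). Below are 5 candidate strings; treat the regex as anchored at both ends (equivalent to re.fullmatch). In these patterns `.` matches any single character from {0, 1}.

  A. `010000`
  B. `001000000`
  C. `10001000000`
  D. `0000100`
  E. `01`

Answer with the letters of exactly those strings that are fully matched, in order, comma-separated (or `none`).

A, B, C, D

A. `010000` → match
B. `001000000` → match
C. `10001000000` → match
D. `0000100` → match
E. `01` → no match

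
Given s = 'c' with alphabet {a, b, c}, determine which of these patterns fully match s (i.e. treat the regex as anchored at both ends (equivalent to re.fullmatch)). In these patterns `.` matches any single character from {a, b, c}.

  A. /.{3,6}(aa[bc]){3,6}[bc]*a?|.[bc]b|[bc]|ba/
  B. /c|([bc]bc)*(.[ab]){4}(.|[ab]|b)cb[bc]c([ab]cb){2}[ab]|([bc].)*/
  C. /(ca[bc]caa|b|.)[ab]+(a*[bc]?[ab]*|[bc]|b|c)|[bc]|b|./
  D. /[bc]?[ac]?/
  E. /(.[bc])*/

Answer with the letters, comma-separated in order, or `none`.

A → match
B → match
C → match
D → match
E → no match

A, B, C, D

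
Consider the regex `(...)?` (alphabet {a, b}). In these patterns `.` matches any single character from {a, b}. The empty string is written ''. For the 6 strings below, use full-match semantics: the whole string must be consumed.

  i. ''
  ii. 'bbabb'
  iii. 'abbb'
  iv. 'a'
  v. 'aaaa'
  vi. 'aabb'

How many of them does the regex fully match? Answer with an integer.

1

i → match
ii → no match
iii → no match
iv → no match
v → no match
vi → no match
Total matched: 1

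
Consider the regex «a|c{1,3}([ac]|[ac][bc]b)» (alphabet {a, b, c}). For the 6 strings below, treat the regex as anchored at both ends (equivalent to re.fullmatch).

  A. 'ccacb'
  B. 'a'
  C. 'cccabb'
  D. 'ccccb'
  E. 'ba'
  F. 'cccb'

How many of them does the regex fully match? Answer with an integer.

5

A → match
B → match
C → match
D → match
E → no match
F → match
Total matched: 5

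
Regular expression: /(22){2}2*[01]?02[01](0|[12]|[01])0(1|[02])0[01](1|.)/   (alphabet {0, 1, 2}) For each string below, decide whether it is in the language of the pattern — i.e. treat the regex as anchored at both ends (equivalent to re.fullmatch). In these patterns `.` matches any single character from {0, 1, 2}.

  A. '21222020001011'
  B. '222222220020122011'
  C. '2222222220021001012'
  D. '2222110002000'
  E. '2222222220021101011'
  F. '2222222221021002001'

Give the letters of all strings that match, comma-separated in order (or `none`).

A → no match — must start with '22'
B → no match
C → match
D → no match
E → match
F → match

C, E, F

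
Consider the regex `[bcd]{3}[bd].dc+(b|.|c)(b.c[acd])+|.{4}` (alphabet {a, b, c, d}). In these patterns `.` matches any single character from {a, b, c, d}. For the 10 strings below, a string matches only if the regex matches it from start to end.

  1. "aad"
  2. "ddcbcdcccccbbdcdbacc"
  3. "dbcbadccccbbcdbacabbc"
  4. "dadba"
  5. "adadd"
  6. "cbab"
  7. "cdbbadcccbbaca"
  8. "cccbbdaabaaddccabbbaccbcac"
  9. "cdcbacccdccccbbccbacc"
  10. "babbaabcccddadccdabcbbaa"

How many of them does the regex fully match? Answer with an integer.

1 → no match
2 → match
3 → no match
4 → no match
5 → no match
6 → match
7 → match
8 → no match
9 → no match
10 → no match
Total matched: 3

3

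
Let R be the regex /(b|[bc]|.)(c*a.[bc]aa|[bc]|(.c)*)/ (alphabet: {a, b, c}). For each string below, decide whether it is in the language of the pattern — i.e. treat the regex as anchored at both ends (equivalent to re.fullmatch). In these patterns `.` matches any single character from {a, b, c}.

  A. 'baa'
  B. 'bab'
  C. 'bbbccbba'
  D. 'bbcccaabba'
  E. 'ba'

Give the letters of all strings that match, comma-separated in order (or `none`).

A → no match
B → no match
C → no match
D → no match
E → no match

none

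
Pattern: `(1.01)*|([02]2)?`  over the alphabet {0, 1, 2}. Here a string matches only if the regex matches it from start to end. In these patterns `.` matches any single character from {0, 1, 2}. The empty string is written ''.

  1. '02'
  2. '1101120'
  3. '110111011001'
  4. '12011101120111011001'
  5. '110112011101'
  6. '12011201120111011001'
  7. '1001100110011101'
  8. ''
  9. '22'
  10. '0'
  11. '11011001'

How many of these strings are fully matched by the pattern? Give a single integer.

1 → match
2 → no match
3 → match
4 → match
5 → match
6 → match
7 → match
8 → match
9 → match
10 → no match
11 → match
Total matched: 9

9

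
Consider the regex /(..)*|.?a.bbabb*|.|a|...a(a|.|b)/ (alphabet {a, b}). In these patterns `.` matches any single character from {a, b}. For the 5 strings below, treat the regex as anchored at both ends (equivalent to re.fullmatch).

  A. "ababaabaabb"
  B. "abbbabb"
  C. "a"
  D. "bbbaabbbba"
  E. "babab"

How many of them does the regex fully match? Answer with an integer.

A → no match
B → match
C → match
D → match
E → match
Total matched: 4

4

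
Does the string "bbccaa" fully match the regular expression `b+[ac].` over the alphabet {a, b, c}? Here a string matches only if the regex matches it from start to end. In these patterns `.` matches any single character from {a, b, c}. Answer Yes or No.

No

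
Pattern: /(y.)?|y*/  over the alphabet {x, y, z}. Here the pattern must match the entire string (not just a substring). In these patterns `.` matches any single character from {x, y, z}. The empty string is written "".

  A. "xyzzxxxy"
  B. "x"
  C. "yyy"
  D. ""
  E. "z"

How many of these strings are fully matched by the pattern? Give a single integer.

A → no match
B → no match
C → match
D → match
E → no match
Total matched: 2

2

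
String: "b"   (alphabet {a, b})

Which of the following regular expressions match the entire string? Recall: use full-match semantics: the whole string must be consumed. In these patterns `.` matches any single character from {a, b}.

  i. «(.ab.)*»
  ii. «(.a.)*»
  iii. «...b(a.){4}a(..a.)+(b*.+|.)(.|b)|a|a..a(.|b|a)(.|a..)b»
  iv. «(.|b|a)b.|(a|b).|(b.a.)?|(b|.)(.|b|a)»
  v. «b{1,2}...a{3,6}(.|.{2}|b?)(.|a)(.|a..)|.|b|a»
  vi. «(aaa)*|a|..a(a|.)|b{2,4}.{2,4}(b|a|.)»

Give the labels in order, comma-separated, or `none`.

i → no match
ii → no match
iii → no match
iv → no match
v → match
vi → no match

v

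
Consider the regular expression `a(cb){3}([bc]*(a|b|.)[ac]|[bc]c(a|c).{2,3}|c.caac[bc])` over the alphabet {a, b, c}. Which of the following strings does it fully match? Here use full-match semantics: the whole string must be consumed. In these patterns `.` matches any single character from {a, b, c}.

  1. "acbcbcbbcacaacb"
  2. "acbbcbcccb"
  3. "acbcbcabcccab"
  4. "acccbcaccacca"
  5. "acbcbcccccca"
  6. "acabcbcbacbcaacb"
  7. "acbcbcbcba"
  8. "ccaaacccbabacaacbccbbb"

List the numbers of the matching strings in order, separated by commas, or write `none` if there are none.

7

1 → no match
2 → no match
3 → no match
4 → no match — must start with "acb"
5 → no match
6 → no match — must start with "acb"
7 → match
8 → no match — must start with "acb"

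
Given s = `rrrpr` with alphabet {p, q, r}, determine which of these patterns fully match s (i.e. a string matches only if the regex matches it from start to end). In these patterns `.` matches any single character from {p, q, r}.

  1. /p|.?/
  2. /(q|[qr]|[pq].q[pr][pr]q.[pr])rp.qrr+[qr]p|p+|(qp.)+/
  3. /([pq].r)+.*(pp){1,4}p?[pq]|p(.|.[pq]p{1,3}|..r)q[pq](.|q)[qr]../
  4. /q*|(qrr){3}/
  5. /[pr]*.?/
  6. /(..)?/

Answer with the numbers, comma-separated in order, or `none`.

5

1 → no match
2 → no match
3 → no match
4 → no match
5 → match
6 → no match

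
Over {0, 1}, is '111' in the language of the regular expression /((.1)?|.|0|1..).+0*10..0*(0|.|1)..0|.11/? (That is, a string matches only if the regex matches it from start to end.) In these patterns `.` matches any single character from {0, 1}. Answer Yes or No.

Yes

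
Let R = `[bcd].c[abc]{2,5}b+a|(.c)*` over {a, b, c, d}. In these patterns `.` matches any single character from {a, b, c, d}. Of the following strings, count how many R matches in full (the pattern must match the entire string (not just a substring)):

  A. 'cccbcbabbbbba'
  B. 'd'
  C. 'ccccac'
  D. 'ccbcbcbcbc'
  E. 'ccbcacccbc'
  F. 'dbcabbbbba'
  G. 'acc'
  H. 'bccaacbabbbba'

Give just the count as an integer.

A → match
B → no match
C → match
D → match
E → match
F → match
G → no match
H → match
Total matched: 6

6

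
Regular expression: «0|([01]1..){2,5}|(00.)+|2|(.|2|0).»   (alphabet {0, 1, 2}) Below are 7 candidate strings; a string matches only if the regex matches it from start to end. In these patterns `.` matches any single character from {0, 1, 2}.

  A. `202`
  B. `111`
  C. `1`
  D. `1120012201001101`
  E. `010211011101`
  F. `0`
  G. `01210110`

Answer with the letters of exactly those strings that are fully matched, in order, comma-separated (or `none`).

D, E, F, G

A → no match
B → no match
C → no match
D → match
E → match
F → match
G → match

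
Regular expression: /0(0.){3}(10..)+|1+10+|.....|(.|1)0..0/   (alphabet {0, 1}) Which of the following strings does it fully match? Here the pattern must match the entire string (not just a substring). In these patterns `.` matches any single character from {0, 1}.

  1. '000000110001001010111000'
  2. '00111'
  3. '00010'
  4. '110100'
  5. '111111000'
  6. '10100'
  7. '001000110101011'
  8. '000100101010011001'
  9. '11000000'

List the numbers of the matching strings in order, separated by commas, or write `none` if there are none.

1 → no match
2. '00111' → match
3. '00010' → match
4. '110100' → no match
5. '111111000' → match
6. '10100' → match
7 → match
8 → no match
9. '11000000' → match

2, 3, 5, 6, 7, 9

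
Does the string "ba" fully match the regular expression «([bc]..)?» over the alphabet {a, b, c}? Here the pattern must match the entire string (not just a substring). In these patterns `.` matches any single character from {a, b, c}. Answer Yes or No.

No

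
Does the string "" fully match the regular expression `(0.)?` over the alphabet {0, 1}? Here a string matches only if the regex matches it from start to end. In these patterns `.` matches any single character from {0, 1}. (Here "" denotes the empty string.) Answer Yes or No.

Yes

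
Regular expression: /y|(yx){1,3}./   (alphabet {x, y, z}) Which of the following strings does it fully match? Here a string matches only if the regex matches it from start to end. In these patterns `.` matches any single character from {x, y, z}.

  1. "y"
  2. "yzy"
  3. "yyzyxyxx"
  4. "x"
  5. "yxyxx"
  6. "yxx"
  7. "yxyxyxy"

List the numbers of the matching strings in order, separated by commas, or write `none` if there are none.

1 → match
2 → no match
3 → no match
4 → no match
5 → match
6 → match
7 → match

1, 5, 6, 7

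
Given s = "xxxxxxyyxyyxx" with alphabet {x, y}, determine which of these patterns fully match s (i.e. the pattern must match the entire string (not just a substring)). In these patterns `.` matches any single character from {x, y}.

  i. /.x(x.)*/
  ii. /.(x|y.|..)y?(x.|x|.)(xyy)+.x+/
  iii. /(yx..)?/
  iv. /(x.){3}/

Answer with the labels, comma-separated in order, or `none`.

ii

i → no match
ii → match
iii → no match
iv → no match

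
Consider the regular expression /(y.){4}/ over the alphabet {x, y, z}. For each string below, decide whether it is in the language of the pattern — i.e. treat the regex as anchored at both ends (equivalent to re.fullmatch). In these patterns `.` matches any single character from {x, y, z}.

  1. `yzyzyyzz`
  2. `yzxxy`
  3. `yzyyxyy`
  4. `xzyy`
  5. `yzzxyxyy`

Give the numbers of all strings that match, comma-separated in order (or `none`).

1. `yzyzyyzz` → no match
2. `yzxxy` → no match
3. `yzyyxyy` → no match
4. `xzyy` → no match — must start with `y`
5. `yzzxyxyy` → no match

none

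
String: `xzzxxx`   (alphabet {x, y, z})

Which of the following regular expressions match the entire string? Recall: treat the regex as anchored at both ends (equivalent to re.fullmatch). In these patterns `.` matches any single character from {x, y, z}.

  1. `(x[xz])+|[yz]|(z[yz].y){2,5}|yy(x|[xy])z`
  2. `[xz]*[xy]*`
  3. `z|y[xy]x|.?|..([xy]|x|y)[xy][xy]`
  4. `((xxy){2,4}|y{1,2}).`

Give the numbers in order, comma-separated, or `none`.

1 → no match
2 → match
3 → no match
4 → no match

2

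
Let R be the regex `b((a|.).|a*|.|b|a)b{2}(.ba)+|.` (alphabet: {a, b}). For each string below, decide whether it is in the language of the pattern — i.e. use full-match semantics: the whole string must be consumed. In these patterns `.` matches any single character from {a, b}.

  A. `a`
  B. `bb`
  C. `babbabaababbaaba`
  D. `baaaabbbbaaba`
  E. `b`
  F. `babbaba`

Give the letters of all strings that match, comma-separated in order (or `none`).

A → match
B → no match
C → match
D → match
E → match
F → match

A, C, D, E, F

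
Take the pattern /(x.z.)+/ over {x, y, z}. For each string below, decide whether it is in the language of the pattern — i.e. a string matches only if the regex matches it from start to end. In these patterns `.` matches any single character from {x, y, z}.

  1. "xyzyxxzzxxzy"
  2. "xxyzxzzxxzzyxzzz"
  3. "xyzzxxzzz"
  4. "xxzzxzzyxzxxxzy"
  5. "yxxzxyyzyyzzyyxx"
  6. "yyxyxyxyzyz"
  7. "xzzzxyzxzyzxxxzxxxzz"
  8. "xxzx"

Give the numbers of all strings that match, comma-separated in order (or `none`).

1 → match
2 → no match
3 → no match
4 → no match
5 → no match — must start with "x"
6 → no match — must start with "x"
7 → no match
8 → match

1, 8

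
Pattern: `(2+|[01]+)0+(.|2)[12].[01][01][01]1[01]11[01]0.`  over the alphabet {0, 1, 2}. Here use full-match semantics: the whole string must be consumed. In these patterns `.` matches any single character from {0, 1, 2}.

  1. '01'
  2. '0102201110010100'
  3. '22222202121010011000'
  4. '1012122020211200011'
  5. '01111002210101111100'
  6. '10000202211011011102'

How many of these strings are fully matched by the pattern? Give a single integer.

1

1 → no match
2 → no match
3 → no match
4 → no match
5 → match
6 → no match
Total matched: 1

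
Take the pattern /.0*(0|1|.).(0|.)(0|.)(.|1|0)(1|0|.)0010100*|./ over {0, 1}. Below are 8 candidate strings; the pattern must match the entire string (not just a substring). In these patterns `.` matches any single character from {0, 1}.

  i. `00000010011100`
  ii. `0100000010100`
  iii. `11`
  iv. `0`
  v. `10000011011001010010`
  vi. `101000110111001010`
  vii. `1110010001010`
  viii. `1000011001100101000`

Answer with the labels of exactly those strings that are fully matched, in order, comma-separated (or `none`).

i → no match
ii → no match
iii. `11` → no match
iv. `0` → match
v → no match
vi → no match
vii → match
viii → match

iv, vii, viii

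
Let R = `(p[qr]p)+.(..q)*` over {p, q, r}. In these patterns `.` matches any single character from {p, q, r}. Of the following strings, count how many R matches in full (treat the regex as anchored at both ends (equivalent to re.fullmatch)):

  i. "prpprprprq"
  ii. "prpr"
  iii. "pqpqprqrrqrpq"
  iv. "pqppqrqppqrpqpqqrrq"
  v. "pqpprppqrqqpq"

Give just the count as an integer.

i → match
ii → match
iii → match
iv → match
v → match
Total matched: 5

5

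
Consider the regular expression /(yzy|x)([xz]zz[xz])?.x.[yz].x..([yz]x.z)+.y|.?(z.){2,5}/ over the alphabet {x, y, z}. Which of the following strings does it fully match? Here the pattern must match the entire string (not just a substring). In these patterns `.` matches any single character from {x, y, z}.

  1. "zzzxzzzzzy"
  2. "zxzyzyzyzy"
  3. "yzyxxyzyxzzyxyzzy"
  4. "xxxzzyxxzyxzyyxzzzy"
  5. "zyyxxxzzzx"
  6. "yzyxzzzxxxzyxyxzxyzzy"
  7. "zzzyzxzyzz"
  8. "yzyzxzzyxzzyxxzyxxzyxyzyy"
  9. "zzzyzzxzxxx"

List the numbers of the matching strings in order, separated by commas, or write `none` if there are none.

1, 2, 3, 6, 7, 8

1 → match
2 → match
3 → match
4 → no match
5 → no match
6 → match
7 → match
8 → match
9 → no match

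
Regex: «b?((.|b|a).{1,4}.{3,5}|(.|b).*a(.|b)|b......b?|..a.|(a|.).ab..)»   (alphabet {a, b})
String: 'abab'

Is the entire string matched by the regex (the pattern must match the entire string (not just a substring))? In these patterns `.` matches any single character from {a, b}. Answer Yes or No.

Yes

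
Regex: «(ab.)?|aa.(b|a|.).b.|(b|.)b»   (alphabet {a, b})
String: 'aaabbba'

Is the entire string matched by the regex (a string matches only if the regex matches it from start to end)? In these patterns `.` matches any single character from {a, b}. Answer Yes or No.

Yes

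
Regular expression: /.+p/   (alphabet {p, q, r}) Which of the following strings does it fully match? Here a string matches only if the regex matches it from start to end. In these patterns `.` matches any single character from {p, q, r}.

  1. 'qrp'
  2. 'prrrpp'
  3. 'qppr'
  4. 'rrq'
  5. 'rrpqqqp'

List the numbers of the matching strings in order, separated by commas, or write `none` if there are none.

1. 'qrp' → match
2. 'prrrpp' → match
3. 'qppr' → no match — must end with 'p'
4. 'rrq' → no match — must end with 'p'
5. 'rrpqqqp' → match

1, 2, 5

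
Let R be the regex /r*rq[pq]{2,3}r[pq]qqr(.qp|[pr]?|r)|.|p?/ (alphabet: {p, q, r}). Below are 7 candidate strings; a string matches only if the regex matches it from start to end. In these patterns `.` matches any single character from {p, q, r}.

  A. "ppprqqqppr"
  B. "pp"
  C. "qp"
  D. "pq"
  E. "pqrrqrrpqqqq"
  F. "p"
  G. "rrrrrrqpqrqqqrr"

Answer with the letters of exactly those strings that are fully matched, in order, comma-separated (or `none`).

A → no match
B → no match
C → no match
D → no match
E → no match
F → match
G → match

F, G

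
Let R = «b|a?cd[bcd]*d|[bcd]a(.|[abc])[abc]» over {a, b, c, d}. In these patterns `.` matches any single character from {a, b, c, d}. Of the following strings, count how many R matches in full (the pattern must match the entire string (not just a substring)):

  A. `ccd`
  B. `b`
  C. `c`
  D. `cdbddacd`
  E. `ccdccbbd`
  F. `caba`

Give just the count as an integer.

A. `ccd` → no match
B. `b` → match
C. `c` → no match
D. `cdbddacd` → no match
E. `ccdccbbd` → no match
F. `caba` → match
Total matched: 2

2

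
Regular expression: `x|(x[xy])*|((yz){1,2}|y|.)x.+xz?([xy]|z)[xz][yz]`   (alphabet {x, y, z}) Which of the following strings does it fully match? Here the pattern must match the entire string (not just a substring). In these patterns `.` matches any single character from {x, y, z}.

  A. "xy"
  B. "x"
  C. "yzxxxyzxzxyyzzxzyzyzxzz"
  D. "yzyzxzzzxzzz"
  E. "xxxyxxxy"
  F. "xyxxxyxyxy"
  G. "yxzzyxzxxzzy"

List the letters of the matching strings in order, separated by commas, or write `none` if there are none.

A, B, D, E, F, G

A → match
B → match
C → no match
D → match
E → match
F → match
G → match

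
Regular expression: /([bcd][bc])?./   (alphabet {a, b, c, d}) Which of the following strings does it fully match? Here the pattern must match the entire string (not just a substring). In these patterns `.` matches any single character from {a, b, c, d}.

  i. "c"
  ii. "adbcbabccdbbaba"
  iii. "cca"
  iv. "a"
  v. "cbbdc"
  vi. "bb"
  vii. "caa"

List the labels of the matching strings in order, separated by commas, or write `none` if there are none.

i → match
ii → no match
iii → match
iv → match
v → no match
vi → no match
vii → no match

i, iii, iv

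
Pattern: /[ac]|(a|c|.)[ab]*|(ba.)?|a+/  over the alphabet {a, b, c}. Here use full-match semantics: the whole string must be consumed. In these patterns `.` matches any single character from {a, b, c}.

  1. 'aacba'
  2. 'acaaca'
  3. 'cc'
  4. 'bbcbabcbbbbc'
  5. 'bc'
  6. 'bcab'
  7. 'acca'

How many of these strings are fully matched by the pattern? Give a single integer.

0

1. 'aacba' → no match
2. 'acaaca' → no match
3. 'cc' → no match
4. 'bbcbabcbbbbc' → no match
5. 'bc' → no match
6. 'bcab' → no match
7. 'acca' → no match
Total matched: 0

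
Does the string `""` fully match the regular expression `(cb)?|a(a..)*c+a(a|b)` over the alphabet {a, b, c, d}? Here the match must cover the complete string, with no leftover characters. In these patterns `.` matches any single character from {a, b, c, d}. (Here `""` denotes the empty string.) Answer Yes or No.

Yes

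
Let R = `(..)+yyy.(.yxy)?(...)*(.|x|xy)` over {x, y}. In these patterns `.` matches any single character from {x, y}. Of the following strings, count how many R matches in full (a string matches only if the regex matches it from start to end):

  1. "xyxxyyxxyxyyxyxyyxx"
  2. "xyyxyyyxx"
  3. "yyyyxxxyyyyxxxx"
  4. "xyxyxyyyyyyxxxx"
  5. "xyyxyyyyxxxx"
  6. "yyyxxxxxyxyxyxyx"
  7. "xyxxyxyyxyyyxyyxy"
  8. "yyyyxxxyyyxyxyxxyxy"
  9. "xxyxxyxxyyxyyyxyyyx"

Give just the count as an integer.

1 → no match
2. "xyyxyyyxx" → match
3 → no match
4 → no match
5. "xyyxyyyyxxxx" → match
6 → no match
7 → no match
8 → no match
9 → no match
Total matched: 2

2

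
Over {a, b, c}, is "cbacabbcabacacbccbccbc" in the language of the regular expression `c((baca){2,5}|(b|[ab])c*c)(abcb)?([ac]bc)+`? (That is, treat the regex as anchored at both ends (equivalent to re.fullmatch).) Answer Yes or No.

No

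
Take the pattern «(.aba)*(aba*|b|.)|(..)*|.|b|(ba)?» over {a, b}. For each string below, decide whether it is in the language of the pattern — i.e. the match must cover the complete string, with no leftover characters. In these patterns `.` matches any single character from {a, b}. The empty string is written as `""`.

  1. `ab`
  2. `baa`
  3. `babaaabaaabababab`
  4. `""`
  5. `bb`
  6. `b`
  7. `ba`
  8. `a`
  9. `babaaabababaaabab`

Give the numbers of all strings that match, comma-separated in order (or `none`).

1 → match
2 → no match
3 → match
4 → match
5 → match
6 → match
7 → match
8 → match
9 → match

1, 3, 4, 5, 6, 7, 8, 9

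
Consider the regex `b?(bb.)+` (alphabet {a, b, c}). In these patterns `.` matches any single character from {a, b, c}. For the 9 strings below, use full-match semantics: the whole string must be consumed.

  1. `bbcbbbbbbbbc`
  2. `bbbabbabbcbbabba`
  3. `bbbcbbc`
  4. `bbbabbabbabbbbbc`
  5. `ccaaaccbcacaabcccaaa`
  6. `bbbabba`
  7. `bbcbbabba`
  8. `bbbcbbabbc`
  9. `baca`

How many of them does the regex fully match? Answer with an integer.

7

1 → match
2 → match
3 → match
4 → match
5 → no match
6 → match
7 → match
8 → match
9 → no match
Total matched: 7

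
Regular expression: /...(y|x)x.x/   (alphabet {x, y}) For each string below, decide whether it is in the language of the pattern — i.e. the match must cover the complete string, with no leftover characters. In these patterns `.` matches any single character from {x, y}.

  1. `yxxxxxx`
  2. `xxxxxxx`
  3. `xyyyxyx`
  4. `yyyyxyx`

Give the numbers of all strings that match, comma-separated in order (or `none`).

1, 2, 3, 4

1 → match
2 → match
3 → match
4 → match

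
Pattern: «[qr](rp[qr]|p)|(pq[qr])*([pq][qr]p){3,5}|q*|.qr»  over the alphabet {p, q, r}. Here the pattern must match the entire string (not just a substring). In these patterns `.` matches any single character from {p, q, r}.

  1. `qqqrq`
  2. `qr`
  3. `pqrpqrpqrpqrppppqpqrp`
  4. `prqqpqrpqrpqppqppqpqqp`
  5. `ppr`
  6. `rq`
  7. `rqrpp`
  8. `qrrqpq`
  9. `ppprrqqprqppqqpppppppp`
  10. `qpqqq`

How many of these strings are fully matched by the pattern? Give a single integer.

1 → no match
2 → no match
3 → no match
4 → no match
5 → no match
6 → no match
7 → no match
8 → no match
9 → no match
10 → no match
Total matched: 0

0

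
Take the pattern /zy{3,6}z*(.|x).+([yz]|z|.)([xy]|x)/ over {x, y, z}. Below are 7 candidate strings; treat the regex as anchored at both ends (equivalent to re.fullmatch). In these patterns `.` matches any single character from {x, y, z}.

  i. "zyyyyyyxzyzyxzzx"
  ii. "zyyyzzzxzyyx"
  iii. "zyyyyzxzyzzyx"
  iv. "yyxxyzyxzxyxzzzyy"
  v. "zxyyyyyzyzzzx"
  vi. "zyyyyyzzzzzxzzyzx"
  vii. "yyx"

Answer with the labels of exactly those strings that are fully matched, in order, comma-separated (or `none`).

i, ii, iii, vi

i → match
ii → match
iii → match
iv → no match — must start with "zy"
v → no match — must start with "zy"
vi → match
vii → no match — must start with "zy"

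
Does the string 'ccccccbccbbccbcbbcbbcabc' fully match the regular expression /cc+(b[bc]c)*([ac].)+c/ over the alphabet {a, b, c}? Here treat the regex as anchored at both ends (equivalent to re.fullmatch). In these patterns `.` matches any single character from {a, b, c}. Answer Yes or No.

No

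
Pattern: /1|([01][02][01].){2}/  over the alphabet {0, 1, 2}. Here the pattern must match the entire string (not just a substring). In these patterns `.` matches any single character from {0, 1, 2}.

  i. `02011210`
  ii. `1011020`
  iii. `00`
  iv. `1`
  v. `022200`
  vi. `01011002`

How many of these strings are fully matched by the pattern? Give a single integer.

i → match
ii → no match
iii → no match
iv → match
v → no match
vi → no match
Total matched: 2

2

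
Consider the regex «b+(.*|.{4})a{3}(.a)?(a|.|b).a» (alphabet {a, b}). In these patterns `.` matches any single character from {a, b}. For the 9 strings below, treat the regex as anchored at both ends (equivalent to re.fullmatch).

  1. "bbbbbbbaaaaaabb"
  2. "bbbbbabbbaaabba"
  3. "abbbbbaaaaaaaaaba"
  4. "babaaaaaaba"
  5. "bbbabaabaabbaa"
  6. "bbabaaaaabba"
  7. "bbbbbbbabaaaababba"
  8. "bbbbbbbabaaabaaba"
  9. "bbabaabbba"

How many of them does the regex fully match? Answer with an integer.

1 → no match — must end with "a"
2 → match
3 → no match — must start with "b"
4. "babaaaaaaba" → match
5 → no match
6. "bbabaaaaabba" → match
7 → match
8 → match
9. "bbabaabbba" → no match
Total matched: 5

5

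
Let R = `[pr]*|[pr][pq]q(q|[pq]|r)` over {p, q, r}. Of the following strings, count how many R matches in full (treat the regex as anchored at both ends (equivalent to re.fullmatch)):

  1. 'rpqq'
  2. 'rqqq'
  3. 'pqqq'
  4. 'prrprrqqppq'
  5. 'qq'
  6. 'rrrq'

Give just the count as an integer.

1. 'rpqq' → match
2. 'rqqq' → match
3. 'pqqq' → match
4. 'prrprrqqppq' → no match
5. 'qq' → no match
6. 'rrrq' → no match
Total matched: 3

3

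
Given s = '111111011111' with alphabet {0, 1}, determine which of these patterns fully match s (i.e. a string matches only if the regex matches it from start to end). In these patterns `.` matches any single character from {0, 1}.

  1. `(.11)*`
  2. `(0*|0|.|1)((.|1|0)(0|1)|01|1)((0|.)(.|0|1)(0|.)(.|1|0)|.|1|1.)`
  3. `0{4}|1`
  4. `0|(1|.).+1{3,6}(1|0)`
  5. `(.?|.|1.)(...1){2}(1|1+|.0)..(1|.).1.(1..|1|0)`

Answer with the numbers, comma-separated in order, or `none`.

1, 4

1 → match
2 → no match
3 → no match
4 → match
5 → no match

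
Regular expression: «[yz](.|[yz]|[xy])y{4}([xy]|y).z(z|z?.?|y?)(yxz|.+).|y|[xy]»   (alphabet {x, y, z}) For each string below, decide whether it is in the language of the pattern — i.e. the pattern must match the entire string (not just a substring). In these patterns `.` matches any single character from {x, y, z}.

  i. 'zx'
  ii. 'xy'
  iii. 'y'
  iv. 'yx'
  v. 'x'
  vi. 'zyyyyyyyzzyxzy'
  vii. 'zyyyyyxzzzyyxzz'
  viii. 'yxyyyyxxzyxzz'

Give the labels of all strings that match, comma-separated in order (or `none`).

iii, v, vi, vii, viii

i → no match
ii → no match
iii → match
iv → no match
v → match
vi → match
vii → match
viii → match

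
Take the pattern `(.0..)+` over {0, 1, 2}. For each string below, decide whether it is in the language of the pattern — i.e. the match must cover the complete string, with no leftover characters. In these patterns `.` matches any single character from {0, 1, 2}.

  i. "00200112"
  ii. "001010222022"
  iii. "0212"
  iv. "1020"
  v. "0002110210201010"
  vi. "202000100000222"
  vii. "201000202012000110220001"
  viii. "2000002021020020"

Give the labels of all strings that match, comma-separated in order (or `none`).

i → no match
ii → match
iii → no match
iv → match
v → no match
vi → no match
vii → match
viii → no match

ii, iv, vii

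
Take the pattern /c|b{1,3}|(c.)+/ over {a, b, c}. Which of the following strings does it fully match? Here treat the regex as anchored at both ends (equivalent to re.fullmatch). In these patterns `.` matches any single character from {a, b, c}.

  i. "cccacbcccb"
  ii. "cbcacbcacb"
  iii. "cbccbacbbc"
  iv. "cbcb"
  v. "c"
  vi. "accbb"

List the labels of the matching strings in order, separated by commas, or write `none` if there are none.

i, ii, iv, v

i → match
ii → match
iii → no match
iv → match
v → match
vi → no match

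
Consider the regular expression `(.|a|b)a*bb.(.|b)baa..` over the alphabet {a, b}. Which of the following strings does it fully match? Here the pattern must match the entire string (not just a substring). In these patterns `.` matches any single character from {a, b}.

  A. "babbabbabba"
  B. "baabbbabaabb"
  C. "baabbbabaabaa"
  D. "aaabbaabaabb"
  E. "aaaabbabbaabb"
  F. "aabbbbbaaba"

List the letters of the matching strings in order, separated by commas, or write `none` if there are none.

A. "babbabbabba" → no match
B. "baabbbabaabb" → match
C → no match
D. "aaabbaabaabb" → match
E → match
F. "aabbbbbaaba" → match

B, D, E, F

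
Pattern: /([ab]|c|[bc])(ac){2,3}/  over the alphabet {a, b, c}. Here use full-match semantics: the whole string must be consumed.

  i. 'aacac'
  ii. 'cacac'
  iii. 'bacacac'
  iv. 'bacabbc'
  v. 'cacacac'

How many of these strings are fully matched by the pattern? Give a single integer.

i → match
ii → match
iii → match
iv → no match — must end with 'ac'
v → match
Total matched: 4

4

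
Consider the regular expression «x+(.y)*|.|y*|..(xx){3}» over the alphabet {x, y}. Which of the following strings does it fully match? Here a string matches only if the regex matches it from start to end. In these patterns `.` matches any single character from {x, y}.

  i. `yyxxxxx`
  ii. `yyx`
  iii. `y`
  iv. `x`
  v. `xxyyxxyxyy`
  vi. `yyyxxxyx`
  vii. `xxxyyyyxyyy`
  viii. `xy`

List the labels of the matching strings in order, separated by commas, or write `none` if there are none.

iii, iv, vii

i. `yyxxxxx` → no match
ii. `yyx` → no match
iii. `y` → match
iv. `x` → match
v. `xxyyxxyxyy` → no match
vi. `yyyxxxyx` → no match
vii. `xxxyyyyxyyy` → match
viii. `xy` → no match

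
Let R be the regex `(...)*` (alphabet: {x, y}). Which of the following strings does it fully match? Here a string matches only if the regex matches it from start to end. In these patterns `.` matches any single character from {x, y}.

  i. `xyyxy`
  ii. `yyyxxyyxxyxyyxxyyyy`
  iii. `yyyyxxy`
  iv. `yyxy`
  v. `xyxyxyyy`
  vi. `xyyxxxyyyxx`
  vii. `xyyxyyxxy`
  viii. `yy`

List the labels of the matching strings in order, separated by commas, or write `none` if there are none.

i → no match
ii → no match
iii → no match
iv → no match
v → no match
vi → no match
vii → match
viii → no match

vii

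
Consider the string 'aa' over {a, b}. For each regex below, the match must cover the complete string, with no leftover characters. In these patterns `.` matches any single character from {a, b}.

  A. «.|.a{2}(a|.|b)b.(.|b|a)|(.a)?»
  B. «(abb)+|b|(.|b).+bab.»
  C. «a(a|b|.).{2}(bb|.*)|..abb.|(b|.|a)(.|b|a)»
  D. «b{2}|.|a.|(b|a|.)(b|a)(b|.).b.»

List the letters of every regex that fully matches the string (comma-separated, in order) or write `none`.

A, C, D

A → match
B → no match
C → match
D → match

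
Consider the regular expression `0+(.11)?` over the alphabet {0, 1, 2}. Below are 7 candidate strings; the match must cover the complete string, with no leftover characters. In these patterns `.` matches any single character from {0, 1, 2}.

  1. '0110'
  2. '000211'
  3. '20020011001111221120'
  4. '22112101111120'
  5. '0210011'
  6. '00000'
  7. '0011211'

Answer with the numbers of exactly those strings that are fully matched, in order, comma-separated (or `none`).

1 → no match
2 → match
3 → no match — must start with '0'
4 → no match — must start with '0'
5 → no match
6 → match
7 → no match

2, 6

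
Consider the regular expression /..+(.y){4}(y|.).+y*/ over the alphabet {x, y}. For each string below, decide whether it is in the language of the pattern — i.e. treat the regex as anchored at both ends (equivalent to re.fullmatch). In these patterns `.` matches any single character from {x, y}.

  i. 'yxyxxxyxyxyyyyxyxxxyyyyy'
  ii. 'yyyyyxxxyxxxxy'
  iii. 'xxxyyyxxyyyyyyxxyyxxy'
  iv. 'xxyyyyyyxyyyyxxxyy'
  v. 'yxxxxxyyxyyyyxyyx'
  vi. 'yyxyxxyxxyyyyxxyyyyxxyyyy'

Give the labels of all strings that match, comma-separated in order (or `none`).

i → match
ii → no match
iii → no match
iv → match
v → no match
vi → no match

i, iv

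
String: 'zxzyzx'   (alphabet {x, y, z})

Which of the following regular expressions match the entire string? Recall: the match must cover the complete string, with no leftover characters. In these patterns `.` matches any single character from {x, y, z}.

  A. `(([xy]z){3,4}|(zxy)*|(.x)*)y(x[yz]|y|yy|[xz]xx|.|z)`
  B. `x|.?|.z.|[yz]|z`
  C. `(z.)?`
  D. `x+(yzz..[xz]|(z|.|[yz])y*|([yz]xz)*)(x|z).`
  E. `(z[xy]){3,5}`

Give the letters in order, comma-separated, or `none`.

A → no match
B → no match
C → no match
D → no match — must start with 'x'
E → match

E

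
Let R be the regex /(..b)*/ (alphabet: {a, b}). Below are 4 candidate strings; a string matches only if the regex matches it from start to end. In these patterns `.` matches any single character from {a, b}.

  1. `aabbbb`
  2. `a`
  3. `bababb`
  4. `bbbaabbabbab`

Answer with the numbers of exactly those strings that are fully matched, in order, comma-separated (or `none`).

1, 3, 4

1 → match
2 → no match
3 → match
4 → match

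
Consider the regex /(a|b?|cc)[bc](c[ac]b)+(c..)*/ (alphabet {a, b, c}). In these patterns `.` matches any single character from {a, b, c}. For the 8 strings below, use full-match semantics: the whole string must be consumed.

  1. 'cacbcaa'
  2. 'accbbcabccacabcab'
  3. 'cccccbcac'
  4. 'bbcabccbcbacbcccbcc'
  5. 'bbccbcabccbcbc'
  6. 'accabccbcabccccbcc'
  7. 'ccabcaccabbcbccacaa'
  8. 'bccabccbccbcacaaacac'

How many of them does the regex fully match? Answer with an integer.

1 → no match
2 → no match
3 → match
4 → no match
5 → match
6 → no match
7 → no match
8 → no match
Total matched: 2

2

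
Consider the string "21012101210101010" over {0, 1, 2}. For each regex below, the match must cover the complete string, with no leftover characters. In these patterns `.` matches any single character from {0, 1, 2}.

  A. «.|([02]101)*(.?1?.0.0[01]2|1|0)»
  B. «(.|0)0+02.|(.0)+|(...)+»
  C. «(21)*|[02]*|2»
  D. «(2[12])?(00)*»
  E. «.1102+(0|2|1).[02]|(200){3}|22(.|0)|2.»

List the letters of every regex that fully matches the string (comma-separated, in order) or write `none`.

A

A → match
B → no match
C → no match
D → no match
E → no match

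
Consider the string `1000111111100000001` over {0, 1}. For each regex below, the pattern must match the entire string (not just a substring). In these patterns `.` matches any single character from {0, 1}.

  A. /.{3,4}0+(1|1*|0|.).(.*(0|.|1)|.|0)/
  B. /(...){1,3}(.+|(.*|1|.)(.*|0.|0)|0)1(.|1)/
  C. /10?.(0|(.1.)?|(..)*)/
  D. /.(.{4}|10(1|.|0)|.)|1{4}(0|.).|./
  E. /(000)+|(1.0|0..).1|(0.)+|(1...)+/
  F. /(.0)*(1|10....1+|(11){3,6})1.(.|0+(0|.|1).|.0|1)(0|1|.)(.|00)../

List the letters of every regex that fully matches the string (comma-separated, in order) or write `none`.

A → match
B → no match
C → match
D → no match
E → no match
F → match

A, C, F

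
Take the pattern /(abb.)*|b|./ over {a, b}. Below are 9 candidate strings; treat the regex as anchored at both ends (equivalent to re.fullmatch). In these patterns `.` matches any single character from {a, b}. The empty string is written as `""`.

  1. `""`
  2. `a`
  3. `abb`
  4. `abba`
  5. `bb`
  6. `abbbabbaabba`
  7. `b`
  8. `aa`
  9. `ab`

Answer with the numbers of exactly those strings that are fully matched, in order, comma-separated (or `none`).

1, 2, 4, 6, 7

1 → match
2 → match
3 → no match
4 → match
5 → no match
6 → match
7 → match
8 → no match
9 → no match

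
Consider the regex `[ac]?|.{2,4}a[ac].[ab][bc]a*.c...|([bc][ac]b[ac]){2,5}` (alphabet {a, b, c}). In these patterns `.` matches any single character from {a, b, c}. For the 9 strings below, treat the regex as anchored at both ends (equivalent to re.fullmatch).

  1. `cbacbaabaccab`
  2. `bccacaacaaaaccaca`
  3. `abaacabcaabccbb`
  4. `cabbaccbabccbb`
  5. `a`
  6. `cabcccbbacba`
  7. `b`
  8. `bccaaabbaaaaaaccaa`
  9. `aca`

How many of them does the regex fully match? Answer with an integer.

1 → no match
2 → match
3 → match
4 → no match
5 → match
6 → no match
7 → no match
8 → match
9 → no match
Total matched: 4

4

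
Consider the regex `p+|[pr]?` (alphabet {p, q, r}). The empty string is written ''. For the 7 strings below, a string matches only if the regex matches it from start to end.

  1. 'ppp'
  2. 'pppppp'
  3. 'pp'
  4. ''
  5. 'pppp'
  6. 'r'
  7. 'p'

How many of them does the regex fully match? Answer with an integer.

7

1 → match
2 → match
3 → match
4 → match
5 → match
6 → match
7 → match
Total matched: 7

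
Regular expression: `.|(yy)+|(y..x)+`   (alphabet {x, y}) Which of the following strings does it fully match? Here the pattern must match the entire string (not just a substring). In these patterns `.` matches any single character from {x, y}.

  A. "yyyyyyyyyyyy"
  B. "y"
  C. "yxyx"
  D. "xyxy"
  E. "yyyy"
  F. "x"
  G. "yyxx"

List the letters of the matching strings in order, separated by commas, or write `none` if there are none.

A → match
B → match
C → match
D → no match
E → match
F → match
G → match

A, B, C, E, F, G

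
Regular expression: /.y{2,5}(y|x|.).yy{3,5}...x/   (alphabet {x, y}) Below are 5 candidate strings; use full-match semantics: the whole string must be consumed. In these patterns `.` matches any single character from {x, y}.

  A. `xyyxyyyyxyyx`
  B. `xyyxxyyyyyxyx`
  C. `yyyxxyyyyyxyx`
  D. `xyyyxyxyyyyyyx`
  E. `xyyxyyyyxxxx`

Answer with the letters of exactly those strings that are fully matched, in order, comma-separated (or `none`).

A → no match
B → match
C → match
D → no match
E → no match

B, C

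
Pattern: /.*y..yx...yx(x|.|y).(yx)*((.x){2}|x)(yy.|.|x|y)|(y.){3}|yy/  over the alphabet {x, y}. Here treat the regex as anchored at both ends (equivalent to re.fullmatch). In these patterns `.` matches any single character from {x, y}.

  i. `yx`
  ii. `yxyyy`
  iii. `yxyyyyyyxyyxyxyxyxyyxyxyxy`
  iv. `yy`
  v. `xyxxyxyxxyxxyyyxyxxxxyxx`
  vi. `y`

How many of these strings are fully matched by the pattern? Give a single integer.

1

i → no match
ii → no match
iii → no match
iv → match
v → no match
vi → no match
Total matched: 1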